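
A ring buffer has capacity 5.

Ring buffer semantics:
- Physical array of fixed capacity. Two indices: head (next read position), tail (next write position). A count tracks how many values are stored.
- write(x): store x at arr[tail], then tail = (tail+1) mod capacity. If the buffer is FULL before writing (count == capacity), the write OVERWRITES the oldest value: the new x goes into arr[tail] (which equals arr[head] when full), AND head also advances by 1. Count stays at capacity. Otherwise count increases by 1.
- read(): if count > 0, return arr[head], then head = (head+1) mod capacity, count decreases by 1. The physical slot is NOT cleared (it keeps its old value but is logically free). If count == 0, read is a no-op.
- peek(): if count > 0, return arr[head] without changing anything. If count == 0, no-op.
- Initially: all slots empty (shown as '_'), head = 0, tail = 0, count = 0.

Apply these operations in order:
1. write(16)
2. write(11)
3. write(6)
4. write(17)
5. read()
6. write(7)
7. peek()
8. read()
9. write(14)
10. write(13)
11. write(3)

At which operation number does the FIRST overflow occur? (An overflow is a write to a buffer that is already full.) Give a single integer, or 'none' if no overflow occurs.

Answer: 11

Derivation:
After op 1 (write(16)): arr=[16 _ _ _ _] head=0 tail=1 count=1
After op 2 (write(11)): arr=[16 11 _ _ _] head=0 tail=2 count=2
After op 3 (write(6)): arr=[16 11 6 _ _] head=0 tail=3 count=3
After op 4 (write(17)): arr=[16 11 6 17 _] head=0 tail=4 count=4
After op 5 (read()): arr=[16 11 6 17 _] head=1 tail=4 count=3
After op 6 (write(7)): arr=[16 11 6 17 7] head=1 tail=0 count=4
After op 7 (peek()): arr=[16 11 6 17 7] head=1 tail=0 count=4
After op 8 (read()): arr=[16 11 6 17 7] head=2 tail=0 count=3
After op 9 (write(14)): arr=[14 11 6 17 7] head=2 tail=1 count=4
After op 10 (write(13)): arr=[14 13 6 17 7] head=2 tail=2 count=5
After op 11 (write(3)): arr=[14 13 3 17 7] head=3 tail=3 count=5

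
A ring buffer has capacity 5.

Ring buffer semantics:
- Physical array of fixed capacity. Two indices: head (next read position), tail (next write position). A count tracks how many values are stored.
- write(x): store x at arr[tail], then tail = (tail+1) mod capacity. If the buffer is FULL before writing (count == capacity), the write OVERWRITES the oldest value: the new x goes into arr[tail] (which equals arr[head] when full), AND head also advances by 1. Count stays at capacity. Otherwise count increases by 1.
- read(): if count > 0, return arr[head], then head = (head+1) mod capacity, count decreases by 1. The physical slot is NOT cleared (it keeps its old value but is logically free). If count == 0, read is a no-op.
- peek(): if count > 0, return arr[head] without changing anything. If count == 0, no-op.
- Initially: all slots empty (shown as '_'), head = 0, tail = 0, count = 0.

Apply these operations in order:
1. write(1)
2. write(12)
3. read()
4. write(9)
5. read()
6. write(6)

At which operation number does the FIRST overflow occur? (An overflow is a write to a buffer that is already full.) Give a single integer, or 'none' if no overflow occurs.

Answer: none

Derivation:
After op 1 (write(1)): arr=[1 _ _ _ _] head=0 tail=1 count=1
After op 2 (write(12)): arr=[1 12 _ _ _] head=0 tail=2 count=2
After op 3 (read()): arr=[1 12 _ _ _] head=1 tail=2 count=1
After op 4 (write(9)): arr=[1 12 9 _ _] head=1 tail=3 count=2
After op 5 (read()): arr=[1 12 9 _ _] head=2 tail=3 count=1
After op 6 (write(6)): arr=[1 12 9 6 _] head=2 tail=4 count=2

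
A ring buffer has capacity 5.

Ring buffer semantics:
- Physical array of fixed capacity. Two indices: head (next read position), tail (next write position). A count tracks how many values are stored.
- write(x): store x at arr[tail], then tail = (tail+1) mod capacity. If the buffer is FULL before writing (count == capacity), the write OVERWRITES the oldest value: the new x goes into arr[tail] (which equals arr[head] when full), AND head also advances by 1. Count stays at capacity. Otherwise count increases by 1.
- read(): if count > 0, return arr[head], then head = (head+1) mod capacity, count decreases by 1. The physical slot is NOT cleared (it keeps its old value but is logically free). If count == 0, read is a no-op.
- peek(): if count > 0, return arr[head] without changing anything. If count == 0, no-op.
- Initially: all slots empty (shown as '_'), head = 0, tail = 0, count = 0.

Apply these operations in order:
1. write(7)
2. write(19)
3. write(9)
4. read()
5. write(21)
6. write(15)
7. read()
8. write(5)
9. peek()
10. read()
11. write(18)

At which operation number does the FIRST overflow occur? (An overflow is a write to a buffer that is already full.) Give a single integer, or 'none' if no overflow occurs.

After op 1 (write(7)): arr=[7 _ _ _ _] head=0 tail=1 count=1
After op 2 (write(19)): arr=[7 19 _ _ _] head=0 tail=2 count=2
After op 3 (write(9)): arr=[7 19 9 _ _] head=0 tail=3 count=3
After op 4 (read()): arr=[7 19 9 _ _] head=1 tail=3 count=2
After op 5 (write(21)): arr=[7 19 9 21 _] head=1 tail=4 count=3
After op 6 (write(15)): arr=[7 19 9 21 15] head=1 tail=0 count=4
After op 7 (read()): arr=[7 19 9 21 15] head=2 tail=0 count=3
After op 8 (write(5)): arr=[5 19 9 21 15] head=2 tail=1 count=4
After op 9 (peek()): arr=[5 19 9 21 15] head=2 tail=1 count=4
After op 10 (read()): arr=[5 19 9 21 15] head=3 tail=1 count=3
After op 11 (write(18)): arr=[5 18 9 21 15] head=3 tail=2 count=4

Answer: none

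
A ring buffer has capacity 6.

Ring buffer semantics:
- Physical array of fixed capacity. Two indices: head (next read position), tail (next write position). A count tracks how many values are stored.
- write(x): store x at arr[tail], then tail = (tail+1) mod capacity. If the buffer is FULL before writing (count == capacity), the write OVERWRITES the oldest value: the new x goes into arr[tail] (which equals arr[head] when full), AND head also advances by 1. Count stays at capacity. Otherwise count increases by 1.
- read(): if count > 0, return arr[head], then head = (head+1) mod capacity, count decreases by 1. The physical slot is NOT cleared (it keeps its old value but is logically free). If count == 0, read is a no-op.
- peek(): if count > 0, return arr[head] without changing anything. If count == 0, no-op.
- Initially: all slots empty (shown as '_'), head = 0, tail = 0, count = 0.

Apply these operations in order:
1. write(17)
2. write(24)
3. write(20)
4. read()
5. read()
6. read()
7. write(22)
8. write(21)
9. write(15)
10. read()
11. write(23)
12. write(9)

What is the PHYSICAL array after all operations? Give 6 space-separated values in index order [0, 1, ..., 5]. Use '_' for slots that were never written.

After op 1 (write(17)): arr=[17 _ _ _ _ _] head=0 tail=1 count=1
After op 2 (write(24)): arr=[17 24 _ _ _ _] head=0 tail=2 count=2
After op 3 (write(20)): arr=[17 24 20 _ _ _] head=0 tail=3 count=3
After op 4 (read()): arr=[17 24 20 _ _ _] head=1 tail=3 count=2
After op 5 (read()): arr=[17 24 20 _ _ _] head=2 tail=3 count=1
After op 6 (read()): arr=[17 24 20 _ _ _] head=3 tail=3 count=0
After op 7 (write(22)): arr=[17 24 20 22 _ _] head=3 tail=4 count=1
After op 8 (write(21)): arr=[17 24 20 22 21 _] head=3 tail=5 count=2
After op 9 (write(15)): arr=[17 24 20 22 21 15] head=3 tail=0 count=3
After op 10 (read()): arr=[17 24 20 22 21 15] head=4 tail=0 count=2
After op 11 (write(23)): arr=[23 24 20 22 21 15] head=4 tail=1 count=3
After op 12 (write(9)): arr=[23 9 20 22 21 15] head=4 tail=2 count=4

Answer: 23 9 20 22 21 15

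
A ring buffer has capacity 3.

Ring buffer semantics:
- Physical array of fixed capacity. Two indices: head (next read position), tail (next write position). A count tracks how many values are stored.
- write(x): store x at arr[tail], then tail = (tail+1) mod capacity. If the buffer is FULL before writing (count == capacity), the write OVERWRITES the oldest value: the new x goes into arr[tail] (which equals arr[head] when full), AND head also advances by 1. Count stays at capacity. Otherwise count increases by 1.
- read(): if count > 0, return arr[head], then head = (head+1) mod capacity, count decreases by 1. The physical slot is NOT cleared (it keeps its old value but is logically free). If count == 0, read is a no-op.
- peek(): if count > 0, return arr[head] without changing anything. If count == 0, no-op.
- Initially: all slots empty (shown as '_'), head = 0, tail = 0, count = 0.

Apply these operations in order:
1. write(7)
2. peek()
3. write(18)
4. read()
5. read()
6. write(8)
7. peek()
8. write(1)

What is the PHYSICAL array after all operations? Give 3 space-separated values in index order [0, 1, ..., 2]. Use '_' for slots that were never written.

Answer: 1 18 8

Derivation:
After op 1 (write(7)): arr=[7 _ _] head=0 tail=1 count=1
After op 2 (peek()): arr=[7 _ _] head=0 tail=1 count=1
After op 3 (write(18)): arr=[7 18 _] head=0 tail=2 count=2
After op 4 (read()): arr=[7 18 _] head=1 tail=2 count=1
After op 5 (read()): arr=[7 18 _] head=2 tail=2 count=0
After op 6 (write(8)): arr=[7 18 8] head=2 tail=0 count=1
After op 7 (peek()): arr=[7 18 8] head=2 tail=0 count=1
After op 8 (write(1)): arr=[1 18 8] head=2 tail=1 count=2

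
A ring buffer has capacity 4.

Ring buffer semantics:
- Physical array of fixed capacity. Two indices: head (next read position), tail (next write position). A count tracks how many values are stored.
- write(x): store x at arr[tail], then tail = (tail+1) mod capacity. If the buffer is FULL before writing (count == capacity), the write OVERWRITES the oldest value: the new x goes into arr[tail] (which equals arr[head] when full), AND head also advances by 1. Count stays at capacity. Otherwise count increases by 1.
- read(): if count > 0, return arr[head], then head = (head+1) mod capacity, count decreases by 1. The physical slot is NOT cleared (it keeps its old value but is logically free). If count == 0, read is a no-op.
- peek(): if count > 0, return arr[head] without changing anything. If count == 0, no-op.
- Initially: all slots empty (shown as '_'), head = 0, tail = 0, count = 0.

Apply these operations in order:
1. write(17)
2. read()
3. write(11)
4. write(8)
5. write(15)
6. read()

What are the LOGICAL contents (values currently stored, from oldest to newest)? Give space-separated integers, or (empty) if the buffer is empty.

After op 1 (write(17)): arr=[17 _ _ _] head=0 tail=1 count=1
After op 2 (read()): arr=[17 _ _ _] head=1 tail=1 count=0
After op 3 (write(11)): arr=[17 11 _ _] head=1 tail=2 count=1
After op 4 (write(8)): arr=[17 11 8 _] head=1 tail=3 count=2
After op 5 (write(15)): arr=[17 11 8 15] head=1 tail=0 count=3
After op 6 (read()): arr=[17 11 8 15] head=2 tail=0 count=2

Answer: 8 15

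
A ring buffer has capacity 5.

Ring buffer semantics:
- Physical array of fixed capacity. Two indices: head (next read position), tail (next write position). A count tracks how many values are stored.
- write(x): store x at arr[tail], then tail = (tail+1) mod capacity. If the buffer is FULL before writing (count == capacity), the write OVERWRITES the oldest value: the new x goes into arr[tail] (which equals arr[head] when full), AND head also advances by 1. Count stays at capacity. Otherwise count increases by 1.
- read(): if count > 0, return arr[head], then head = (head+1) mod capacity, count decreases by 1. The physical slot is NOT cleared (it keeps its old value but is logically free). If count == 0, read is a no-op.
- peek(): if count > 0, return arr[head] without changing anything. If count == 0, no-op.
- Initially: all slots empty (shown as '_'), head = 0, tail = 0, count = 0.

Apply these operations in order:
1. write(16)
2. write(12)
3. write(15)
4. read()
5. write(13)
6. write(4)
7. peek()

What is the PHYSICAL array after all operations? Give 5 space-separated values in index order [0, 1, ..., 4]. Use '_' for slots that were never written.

After op 1 (write(16)): arr=[16 _ _ _ _] head=0 tail=1 count=1
After op 2 (write(12)): arr=[16 12 _ _ _] head=0 tail=2 count=2
After op 3 (write(15)): arr=[16 12 15 _ _] head=0 tail=3 count=3
After op 4 (read()): arr=[16 12 15 _ _] head=1 tail=3 count=2
After op 5 (write(13)): arr=[16 12 15 13 _] head=1 tail=4 count=3
After op 6 (write(4)): arr=[16 12 15 13 4] head=1 tail=0 count=4
After op 7 (peek()): arr=[16 12 15 13 4] head=1 tail=0 count=4

Answer: 16 12 15 13 4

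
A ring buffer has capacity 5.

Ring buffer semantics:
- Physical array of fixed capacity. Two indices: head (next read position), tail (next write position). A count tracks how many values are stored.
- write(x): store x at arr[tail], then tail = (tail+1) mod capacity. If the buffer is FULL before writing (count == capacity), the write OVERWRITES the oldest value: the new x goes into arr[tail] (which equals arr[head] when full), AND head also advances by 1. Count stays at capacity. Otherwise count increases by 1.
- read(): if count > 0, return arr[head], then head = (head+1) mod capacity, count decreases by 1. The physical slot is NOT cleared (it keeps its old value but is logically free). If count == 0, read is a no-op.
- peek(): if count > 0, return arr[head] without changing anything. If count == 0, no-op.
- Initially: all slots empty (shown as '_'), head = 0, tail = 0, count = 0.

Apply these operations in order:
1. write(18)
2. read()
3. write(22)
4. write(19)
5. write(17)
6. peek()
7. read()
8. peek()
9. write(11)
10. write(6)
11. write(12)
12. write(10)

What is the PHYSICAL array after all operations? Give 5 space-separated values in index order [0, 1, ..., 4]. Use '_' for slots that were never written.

After op 1 (write(18)): arr=[18 _ _ _ _] head=0 tail=1 count=1
After op 2 (read()): arr=[18 _ _ _ _] head=1 tail=1 count=0
After op 3 (write(22)): arr=[18 22 _ _ _] head=1 tail=2 count=1
After op 4 (write(19)): arr=[18 22 19 _ _] head=1 tail=3 count=2
After op 5 (write(17)): arr=[18 22 19 17 _] head=1 tail=4 count=3
After op 6 (peek()): arr=[18 22 19 17 _] head=1 tail=4 count=3
After op 7 (read()): arr=[18 22 19 17 _] head=2 tail=4 count=2
After op 8 (peek()): arr=[18 22 19 17 _] head=2 tail=4 count=2
After op 9 (write(11)): arr=[18 22 19 17 11] head=2 tail=0 count=3
After op 10 (write(6)): arr=[6 22 19 17 11] head=2 tail=1 count=4
After op 11 (write(12)): arr=[6 12 19 17 11] head=2 tail=2 count=5
After op 12 (write(10)): arr=[6 12 10 17 11] head=3 tail=3 count=5

Answer: 6 12 10 17 11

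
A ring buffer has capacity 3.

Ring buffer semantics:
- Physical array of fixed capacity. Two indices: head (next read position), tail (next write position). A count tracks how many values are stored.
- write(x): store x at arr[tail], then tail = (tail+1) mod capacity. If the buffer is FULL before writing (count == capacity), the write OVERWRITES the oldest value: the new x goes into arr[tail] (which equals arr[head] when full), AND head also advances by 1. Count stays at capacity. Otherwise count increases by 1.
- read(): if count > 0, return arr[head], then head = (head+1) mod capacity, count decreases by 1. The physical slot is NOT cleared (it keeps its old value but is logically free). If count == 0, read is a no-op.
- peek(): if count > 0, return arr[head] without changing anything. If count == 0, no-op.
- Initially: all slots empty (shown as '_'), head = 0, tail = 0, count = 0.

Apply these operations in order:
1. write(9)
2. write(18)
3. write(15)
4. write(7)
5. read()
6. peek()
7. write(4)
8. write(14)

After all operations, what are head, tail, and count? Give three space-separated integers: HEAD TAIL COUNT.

After op 1 (write(9)): arr=[9 _ _] head=0 tail=1 count=1
After op 2 (write(18)): arr=[9 18 _] head=0 tail=2 count=2
After op 3 (write(15)): arr=[9 18 15] head=0 tail=0 count=3
After op 4 (write(7)): arr=[7 18 15] head=1 tail=1 count=3
After op 5 (read()): arr=[7 18 15] head=2 tail=1 count=2
After op 6 (peek()): arr=[7 18 15] head=2 tail=1 count=2
After op 7 (write(4)): arr=[7 4 15] head=2 tail=2 count=3
After op 8 (write(14)): arr=[7 4 14] head=0 tail=0 count=3

Answer: 0 0 3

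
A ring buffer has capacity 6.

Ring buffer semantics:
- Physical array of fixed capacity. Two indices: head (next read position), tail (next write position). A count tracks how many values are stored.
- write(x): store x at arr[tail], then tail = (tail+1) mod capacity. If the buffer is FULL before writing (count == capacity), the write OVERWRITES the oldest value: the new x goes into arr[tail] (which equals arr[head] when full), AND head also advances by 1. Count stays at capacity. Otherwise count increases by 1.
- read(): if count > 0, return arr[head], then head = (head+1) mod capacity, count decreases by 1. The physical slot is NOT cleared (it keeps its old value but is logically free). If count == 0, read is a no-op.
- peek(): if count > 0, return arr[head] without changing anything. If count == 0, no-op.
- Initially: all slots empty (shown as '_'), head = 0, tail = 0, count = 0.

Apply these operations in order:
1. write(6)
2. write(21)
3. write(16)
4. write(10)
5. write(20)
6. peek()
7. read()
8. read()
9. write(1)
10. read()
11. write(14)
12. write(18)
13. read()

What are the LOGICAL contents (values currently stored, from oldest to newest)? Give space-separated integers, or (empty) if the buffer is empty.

After op 1 (write(6)): arr=[6 _ _ _ _ _] head=0 tail=1 count=1
After op 2 (write(21)): arr=[6 21 _ _ _ _] head=0 tail=2 count=2
After op 3 (write(16)): arr=[6 21 16 _ _ _] head=0 tail=3 count=3
After op 4 (write(10)): arr=[6 21 16 10 _ _] head=0 tail=4 count=4
After op 5 (write(20)): arr=[6 21 16 10 20 _] head=0 tail=5 count=5
After op 6 (peek()): arr=[6 21 16 10 20 _] head=0 tail=5 count=5
After op 7 (read()): arr=[6 21 16 10 20 _] head=1 tail=5 count=4
After op 8 (read()): arr=[6 21 16 10 20 _] head=2 tail=5 count=3
After op 9 (write(1)): arr=[6 21 16 10 20 1] head=2 tail=0 count=4
After op 10 (read()): arr=[6 21 16 10 20 1] head=3 tail=0 count=3
After op 11 (write(14)): arr=[14 21 16 10 20 1] head=3 tail=1 count=4
After op 12 (write(18)): arr=[14 18 16 10 20 1] head=3 tail=2 count=5
After op 13 (read()): arr=[14 18 16 10 20 1] head=4 tail=2 count=4

Answer: 20 1 14 18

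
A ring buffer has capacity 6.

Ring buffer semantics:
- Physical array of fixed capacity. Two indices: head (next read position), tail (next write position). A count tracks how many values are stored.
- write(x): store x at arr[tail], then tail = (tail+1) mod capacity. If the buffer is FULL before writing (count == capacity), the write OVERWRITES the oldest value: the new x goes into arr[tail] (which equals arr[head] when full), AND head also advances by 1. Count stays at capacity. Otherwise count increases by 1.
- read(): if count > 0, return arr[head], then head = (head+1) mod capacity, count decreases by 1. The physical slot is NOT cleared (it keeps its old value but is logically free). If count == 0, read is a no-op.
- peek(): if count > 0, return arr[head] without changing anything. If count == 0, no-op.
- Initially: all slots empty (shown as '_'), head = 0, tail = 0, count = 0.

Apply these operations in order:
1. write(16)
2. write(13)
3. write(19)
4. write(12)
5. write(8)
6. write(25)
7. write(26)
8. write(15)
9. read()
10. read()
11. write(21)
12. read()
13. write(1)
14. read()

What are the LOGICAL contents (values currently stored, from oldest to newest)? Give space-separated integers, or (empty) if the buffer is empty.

Answer: 26 15 21 1

Derivation:
After op 1 (write(16)): arr=[16 _ _ _ _ _] head=0 tail=1 count=1
After op 2 (write(13)): arr=[16 13 _ _ _ _] head=0 tail=2 count=2
After op 3 (write(19)): arr=[16 13 19 _ _ _] head=0 tail=3 count=3
After op 4 (write(12)): arr=[16 13 19 12 _ _] head=0 tail=4 count=4
After op 5 (write(8)): arr=[16 13 19 12 8 _] head=0 tail=5 count=5
After op 6 (write(25)): arr=[16 13 19 12 8 25] head=0 tail=0 count=6
After op 7 (write(26)): arr=[26 13 19 12 8 25] head=1 tail=1 count=6
After op 8 (write(15)): arr=[26 15 19 12 8 25] head=2 tail=2 count=6
After op 9 (read()): arr=[26 15 19 12 8 25] head=3 tail=2 count=5
After op 10 (read()): arr=[26 15 19 12 8 25] head=4 tail=2 count=4
After op 11 (write(21)): arr=[26 15 21 12 8 25] head=4 tail=3 count=5
After op 12 (read()): arr=[26 15 21 12 8 25] head=5 tail=3 count=4
After op 13 (write(1)): arr=[26 15 21 1 8 25] head=5 tail=4 count=5
After op 14 (read()): arr=[26 15 21 1 8 25] head=0 tail=4 count=4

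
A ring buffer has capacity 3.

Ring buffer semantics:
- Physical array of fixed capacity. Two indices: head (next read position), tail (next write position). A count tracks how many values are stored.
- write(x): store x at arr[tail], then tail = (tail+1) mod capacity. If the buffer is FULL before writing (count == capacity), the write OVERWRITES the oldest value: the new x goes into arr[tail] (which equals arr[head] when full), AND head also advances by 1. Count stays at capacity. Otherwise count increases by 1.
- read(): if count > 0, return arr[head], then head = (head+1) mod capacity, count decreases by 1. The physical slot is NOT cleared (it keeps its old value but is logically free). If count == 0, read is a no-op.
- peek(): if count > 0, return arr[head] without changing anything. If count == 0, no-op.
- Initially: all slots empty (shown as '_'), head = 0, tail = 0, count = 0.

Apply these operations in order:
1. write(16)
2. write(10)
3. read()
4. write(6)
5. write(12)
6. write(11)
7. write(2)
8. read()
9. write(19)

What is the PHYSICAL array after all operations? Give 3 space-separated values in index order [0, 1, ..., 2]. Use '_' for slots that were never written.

Answer: 19 11 2

Derivation:
After op 1 (write(16)): arr=[16 _ _] head=0 tail=1 count=1
After op 2 (write(10)): arr=[16 10 _] head=0 tail=2 count=2
After op 3 (read()): arr=[16 10 _] head=1 tail=2 count=1
After op 4 (write(6)): arr=[16 10 6] head=1 tail=0 count=2
After op 5 (write(12)): arr=[12 10 6] head=1 tail=1 count=3
After op 6 (write(11)): arr=[12 11 6] head=2 tail=2 count=3
After op 7 (write(2)): arr=[12 11 2] head=0 tail=0 count=3
After op 8 (read()): arr=[12 11 2] head=1 tail=0 count=2
After op 9 (write(19)): arr=[19 11 2] head=1 tail=1 count=3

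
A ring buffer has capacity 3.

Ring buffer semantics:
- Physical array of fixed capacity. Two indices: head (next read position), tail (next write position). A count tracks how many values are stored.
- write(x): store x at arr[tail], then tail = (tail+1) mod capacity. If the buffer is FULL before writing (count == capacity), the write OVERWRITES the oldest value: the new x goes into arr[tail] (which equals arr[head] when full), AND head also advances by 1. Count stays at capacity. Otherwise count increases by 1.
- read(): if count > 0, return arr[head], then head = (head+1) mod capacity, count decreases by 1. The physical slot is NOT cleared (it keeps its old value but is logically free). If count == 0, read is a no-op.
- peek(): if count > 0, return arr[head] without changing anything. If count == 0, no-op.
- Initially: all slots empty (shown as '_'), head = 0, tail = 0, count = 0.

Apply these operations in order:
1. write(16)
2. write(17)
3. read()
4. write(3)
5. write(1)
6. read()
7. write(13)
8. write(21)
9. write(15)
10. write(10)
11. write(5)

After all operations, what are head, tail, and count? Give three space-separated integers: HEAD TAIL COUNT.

Answer: 0 0 3

Derivation:
After op 1 (write(16)): arr=[16 _ _] head=0 tail=1 count=1
After op 2 (write(17)): arr=[16 17 _] head=0 tail=2 count=2
After op 3 (read()): arr=[16 17 _] head=1 tail=2 count=1
After op 4 (write(3)): arr=[16 17 3] head=1 tail=0 count=2
After op 5 (write(1)): arr=[1 17 3] head=1 tail=1 count=3
After op 6 (read()): arr=[1 17 3] head=2 tail=1 count=2
After op 7 (write(13)): arr=[1 13 3] head=2 tail=2 count=3
After op 8 (write(21)): arr=[1 13 21] head=0 tail=0 count=3
After op 9 (write(15)): arr=[15 13 21] head=1 tail=1 count=3
After op 10 (write(10)): arr=[15 10 21] head=2 tail=2 count=3
After op 11 (write(5)): arr=[15 10 5] head=0 tail=0 count=3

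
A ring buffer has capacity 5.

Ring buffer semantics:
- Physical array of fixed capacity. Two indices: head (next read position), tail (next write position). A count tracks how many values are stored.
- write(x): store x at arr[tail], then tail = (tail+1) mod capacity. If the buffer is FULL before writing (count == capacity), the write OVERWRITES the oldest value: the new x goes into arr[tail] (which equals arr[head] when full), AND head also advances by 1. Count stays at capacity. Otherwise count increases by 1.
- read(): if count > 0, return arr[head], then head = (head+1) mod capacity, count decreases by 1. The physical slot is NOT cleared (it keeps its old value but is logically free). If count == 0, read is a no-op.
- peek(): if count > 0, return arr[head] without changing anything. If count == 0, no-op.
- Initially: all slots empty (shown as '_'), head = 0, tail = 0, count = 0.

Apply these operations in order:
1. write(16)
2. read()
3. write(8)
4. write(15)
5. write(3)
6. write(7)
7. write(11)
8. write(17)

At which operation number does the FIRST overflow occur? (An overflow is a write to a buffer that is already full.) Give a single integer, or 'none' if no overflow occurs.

Answer: 8

Derivation:
After op 1 (write(16)): arr=[16 _ _ _ _] head=0 tail=1 count=1
After op 2 (read()): arr=[16 _ _ _ _] head=1 tail=1 count=0
After op 3 (write(8)): arr=[16 8 _ _ _] head=1 tail=2 count=1
After op 4 (write(15)): arr=[16 8 15 _ _] head=1 tail=3 count=2
After op 5 (write(3)): arr=[16 8 15 3 _] head=1 tail=4 count=3
After op 6 (write(7)): arr=[16 8 15 3 7] head=1 tail=0 count=4
After op 7 (write(11)): arr=[11 8 15 3 7] head=1 tail=1 count=5
After op 8 (write(17)): arr=[11 17 15 3 7] head=2 tail=2 count=5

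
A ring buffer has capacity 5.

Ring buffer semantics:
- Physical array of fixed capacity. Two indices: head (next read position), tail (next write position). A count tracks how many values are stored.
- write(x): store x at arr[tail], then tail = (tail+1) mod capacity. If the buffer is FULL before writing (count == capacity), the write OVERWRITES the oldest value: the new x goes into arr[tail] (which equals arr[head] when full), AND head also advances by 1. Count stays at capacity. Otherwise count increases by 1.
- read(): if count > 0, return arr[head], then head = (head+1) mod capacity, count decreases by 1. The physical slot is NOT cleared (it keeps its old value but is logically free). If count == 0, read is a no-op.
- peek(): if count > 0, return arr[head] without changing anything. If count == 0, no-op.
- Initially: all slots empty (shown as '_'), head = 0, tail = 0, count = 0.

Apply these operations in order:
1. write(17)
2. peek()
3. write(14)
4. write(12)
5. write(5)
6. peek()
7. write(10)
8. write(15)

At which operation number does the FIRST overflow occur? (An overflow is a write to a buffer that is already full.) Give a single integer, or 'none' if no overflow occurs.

After op 1 (write(17)): arr=[17 _ _ _ _] head=0 tail=1 count=1
After op 2 (peek()): arr=[17 _ _ _ _] head=0 tail=1 count=1
After op 3 (write(14)): arr=[17 14 _ _ _] head=0 tail=2 count=2
After op 4 (write(12)): arr=[17 14 12 _ _] head=0 tail=3 count=3
After op 5 (write(5)): arr=[17 14 12 5 _] head=0 tail=4 count=4
After op 6 (peek()): arr=[17 14 12 5 _] head=0 tail=4 count=4
After op 7 (write(10)): arr=[17 14 12 5 10] head=0 tail=0 count=5
After op 8 (write(15)): arr=[15 14 12 5 10] head=1 tail=1 count=5

Answer: 8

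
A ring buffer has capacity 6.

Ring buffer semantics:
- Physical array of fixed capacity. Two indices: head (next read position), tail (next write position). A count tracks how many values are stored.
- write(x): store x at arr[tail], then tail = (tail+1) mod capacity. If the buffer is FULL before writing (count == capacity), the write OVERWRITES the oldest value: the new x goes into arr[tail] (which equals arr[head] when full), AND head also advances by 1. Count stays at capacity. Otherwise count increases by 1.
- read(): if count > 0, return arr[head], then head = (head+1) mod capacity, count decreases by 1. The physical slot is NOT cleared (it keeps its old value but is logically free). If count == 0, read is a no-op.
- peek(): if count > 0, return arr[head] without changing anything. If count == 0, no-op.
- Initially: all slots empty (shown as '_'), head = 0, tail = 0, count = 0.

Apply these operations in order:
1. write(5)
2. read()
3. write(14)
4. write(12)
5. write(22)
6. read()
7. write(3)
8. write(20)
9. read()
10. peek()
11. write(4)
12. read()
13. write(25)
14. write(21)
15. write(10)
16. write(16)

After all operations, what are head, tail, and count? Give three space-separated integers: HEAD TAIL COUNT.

Answer: 5 5 6

Derivation:
After op 1 (write(5)): arr=[5 _ _ _ _ _] head=0 tail=1 count=1
After op 2 (read()): arr=[5 _ _ _ _ _] head=1 tail=1 count=0
After op 3 (write(14)): arr=[5 14 _ _ _ _] head=1 tail=2 count=1
After op 4 (write(12)): arr=[5 14 12 _ _ _] head=1 tail=3 count=2
After op 5 (write(22)): arr=[5 14 12 22 _ _] head=1 tail=4 count=3
After op 6 (read()): arr=[5 14 12 22 _ _] head=2 tail=4 count=2
After op 7 (write(3)): arr=[5 14 12 22 3 _] head=2 tail=5 count=3
After op 8 (write(20)): arr=[5 14 12 22 3 20] head=2 tail=0 count=4
After op 9 (read()): arr=[5 14 12 22 3 20] head=3 tail=0 count=3
After op 10 (peek()): arr=[5 14 12 22 3 20] head=3 tail=0 count=3
After op 11 (write(4)): arr=[4 14 12 22 3 20] head=3 tail=1 count=4
After op 12 (read()): arr=[4 14 12 22 3 20] head=4 tail=1 count=3
After op 13 (write(25)): arr=[4 25 12 22 3 20] head=4 tail=2 count=4
After op 14 (write(21)): arr=[4 25 21 22 3 20] head=4 tail=3 count=5
After op 15 (write(10)): arr=[4 25 21 10 3 20] head=4 tail=4 count=6
After op 16 (write(16)): arr=[4 25 21 10 16 20] head=5 tail=5 count=6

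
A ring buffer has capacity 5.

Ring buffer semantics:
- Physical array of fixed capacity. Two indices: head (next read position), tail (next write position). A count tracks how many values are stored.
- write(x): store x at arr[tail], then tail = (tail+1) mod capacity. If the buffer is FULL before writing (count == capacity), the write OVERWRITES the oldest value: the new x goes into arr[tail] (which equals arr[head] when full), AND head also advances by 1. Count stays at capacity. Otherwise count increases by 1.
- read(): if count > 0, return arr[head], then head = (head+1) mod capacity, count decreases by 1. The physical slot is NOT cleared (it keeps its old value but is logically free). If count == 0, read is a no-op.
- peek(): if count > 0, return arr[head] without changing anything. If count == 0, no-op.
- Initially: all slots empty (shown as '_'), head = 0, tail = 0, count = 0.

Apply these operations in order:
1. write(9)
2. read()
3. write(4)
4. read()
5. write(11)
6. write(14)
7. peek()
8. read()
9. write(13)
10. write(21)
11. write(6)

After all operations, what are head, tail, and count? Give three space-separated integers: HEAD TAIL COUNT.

After op 1 (write(9)): arr=[9 _ _ _ _] head=0 tail=1 count=1
After op 2 (read()): arr=[9 _ _ _ _] head=1 tail=1 count=0
After op 3 (write(4)): arr=[9 4 _ _ _] head=1 tail=2 count=1
After op 4 (read()): arr=[9 4 _ _ _] head=2 tail=2 count=0
After op 5 (write(11)): arr=[9 4 11 _ _] head=2 tail=3 count=1
After op 6 (write(14)): arr=[9 4 11 14 _] head=2 tail=4 count=2
After op 7 (peek()): arr=[9 4 11 14 _] head=2 tail=4 count=2
After op 8 (read()): arr=[9 4 11 14 _] head=3 tail=4 count=1
After op 9 (write(13)): arr=[9 4 11 14 13] head=3 tail=0 count=2
After op 10 (write(21)): arr=[21 4 11 14 13] head=3 tail=1 count=3
After op 11 (write(6)): arr=[21 6 11 14 13] head=3 tail=2 count=4

Answer: 3 2 4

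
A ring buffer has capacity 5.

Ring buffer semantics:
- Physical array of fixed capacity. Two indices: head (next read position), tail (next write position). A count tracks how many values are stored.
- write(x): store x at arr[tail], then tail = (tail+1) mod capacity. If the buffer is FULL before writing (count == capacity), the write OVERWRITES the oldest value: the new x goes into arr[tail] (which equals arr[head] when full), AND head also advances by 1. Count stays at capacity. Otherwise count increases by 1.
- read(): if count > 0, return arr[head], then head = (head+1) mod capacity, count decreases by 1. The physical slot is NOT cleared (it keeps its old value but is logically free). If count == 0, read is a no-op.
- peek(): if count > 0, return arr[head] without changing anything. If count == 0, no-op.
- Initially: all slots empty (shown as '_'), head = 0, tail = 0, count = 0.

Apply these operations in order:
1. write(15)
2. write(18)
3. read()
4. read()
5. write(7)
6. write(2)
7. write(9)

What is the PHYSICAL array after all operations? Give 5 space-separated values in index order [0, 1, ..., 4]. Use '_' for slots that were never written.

Answer: 15 18 7 2 9

Derivation:
After op 1 (write(15)): arr=[15 _ _ _ _] head=0 tail=1 count=1
After op 2 (write(18)): arr=[15 18 _ _ _] head=0 tail=2 count=2
After op 3 (read()): arr=[15 18 _ _ _] head=1 tail=2 count=1
After op 4 (read()): arr=[15 18 _ _ _] head=2 tail=2 count=0
After op 5 (write(7)): arr=[15 18 7 _ _] head=2 tail=3 count=1
After op 6 (write(2)): arr=[15 18 7 2 _] head=2 tail=4 count=2
After op 7 (write(9)): arr=[15 18 7 2 9] head=2 tail=0 count=3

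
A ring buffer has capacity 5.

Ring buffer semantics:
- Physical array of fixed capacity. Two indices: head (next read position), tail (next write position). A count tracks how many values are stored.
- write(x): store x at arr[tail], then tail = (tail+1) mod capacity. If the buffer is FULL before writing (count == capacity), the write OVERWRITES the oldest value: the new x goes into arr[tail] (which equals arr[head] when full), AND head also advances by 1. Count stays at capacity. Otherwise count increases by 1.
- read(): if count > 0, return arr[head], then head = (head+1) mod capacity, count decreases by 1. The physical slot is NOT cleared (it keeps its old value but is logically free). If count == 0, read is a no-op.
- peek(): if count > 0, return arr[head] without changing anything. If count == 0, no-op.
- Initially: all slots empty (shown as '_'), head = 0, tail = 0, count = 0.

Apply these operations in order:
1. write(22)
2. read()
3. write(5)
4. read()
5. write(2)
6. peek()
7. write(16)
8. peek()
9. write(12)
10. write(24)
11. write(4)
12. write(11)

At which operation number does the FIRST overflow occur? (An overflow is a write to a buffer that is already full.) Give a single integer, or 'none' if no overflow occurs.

Answer: 12

Derivation:
After op 1 (write(22)): arr=[22 _ _ _ _] head=0 tail=1 count=1
After op 2 (read()): arr=[22 _ _ _ _] head=1 tail=1 count=0
After op 3 (write(5)): arr=[22 5 _ _ _] head=1 tail=2 count=1
After op 4 (read()): arr=[22 5 _ _ _] head=2 tail=2 count=0
After op 5 (write(2)): arr=[22 5 2 _ _] head=2 tail=3 count=1
After op 6 (peek()): arr=[22 5 2 _ _] head=2 tail=3 count=1
After op 7 (write(16)): arr=[22 5 2 16 _] head=2 tail=4 count=2
After op 8 (peek()): arr=[22 5 2 16 _] head=2 tail=4 count=2
After op 9 (write(12)): arr=[22 5 2 16 12] head=2 tail=0 count=3
After op 10 (write(24)): arr=[24 5 2 16 12] head=2 tail=1 count=4
After op 11 (write(4)): arr=[24 4 2 16 12] head=2 tail=2 count=5
After op 12 (write(11)): arr=[24 4 11 16 12] head=3 tail=3 count=5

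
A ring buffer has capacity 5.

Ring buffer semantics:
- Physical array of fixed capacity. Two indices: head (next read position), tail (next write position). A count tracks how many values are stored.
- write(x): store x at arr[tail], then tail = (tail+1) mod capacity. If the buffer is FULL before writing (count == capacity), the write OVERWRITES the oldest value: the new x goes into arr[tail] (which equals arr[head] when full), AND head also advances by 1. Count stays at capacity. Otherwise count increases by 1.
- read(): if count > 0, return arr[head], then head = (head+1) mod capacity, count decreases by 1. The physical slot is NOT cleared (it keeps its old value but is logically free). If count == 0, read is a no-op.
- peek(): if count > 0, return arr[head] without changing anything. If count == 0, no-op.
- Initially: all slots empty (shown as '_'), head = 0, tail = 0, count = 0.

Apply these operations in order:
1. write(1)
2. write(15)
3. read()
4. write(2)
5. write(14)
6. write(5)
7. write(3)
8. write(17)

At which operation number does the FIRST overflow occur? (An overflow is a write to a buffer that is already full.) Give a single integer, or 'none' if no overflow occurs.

After op 1 (write(1)): arr=[1 _ _ _ _] head=0 tail=1 count=1
After op 2 (write(15)): arr=[1 15 _ _ _] head=0 tail=2 count=2
After op 3 (read()): arr=[1 15 _ _ _] head=1 tail=2 count=1
After op 4 (write(2)): arr=[1 15 2 _ _] head=1 tail=3 count=2
After op 5 (write(14)): arr=[1 15 2 14 _] head=1 tail=4 count=3
After op 6 (write(5)): arr=[1 15 2 14 5] head=1 tail=0 count=4
After op 7 (write(3)): arr=[3 15 2 14 5] head=1 tail=1 count=5
After op 8 (write(17)): arr=[3 17 2 14 5] head=2 tail=2 count=5

Answer: 8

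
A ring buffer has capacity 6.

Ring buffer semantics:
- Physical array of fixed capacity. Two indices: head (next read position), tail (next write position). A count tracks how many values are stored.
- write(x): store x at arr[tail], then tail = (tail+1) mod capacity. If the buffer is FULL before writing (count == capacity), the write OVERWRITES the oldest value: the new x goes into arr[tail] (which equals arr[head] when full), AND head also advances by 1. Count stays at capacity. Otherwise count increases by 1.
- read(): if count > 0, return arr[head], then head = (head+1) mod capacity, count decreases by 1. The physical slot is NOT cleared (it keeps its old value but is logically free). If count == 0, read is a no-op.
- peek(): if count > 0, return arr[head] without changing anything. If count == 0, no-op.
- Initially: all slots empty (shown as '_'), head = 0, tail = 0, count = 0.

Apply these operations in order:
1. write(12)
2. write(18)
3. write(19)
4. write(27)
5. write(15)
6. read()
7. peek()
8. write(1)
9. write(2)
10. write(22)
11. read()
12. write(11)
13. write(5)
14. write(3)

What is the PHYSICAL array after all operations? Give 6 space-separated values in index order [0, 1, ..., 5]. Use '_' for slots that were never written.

After op 1 (write(12)): arr=[12 _ _ _ _ _] head=0 tail=1 count=1
After op 2 (write(18)): arr=[12 18 _ _ _ _] head=0 tail=2 count=2
After op 3 (write(19)): arr=[12 18 19 _ _ _] head=0 tail=3 count=3
After op 4 (write(27)): arr=[12 18 19 27 _ _] head=0 tail=4 count=4
After op 5 (write(15)): arr=[12 18 19 27 15 _] head=0 tail=5 count=5
After op 6 (read()): arr=[12 18 19 27 15 _] head=1 tail=5 count=4
After op 7 (peek()): arr=[12 18 19 27 15 _] head=1 tail=5 count=4
After op 8 (write(1)): arr=[12 18 19 27 15 1] head=1 tail=0 count=5
After op 9 (write(2)): arr=[2 18 19 27 15 1] head=1 tail=1 count=6
After op 10 (write(22)): arr=[2 22 19 27 15 1] head=2 tail=2 count=6
After op 11 (read()): arr=[2 22 19 27 15 1] head=3 tail=2 count=5
After op 12 (write(11)): arr=[2 22 11 27 15 1] head=3 tail=3 count=6
After op 13 (write(5)): arr=[2 22 11 5 15 1] head=4 tail=4 count=6
After op 14 (write(3)): arr=[2 22 11 5 3 1] head=5 tail=5 count=6

Answer: 2 22 11 5 3 1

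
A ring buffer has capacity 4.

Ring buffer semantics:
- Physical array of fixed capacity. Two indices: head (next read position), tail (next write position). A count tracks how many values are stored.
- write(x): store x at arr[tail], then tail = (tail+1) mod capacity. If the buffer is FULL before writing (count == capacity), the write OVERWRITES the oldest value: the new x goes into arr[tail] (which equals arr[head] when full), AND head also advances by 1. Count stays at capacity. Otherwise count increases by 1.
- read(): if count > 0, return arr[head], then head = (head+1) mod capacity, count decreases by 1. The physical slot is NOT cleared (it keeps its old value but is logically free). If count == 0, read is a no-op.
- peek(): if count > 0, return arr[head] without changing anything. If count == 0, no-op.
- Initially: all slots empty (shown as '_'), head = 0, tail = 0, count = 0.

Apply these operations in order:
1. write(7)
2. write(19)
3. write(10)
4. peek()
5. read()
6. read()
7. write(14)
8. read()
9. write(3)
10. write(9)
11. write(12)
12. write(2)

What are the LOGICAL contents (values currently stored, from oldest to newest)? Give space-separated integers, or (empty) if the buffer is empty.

After op 1 (write(7)): arr=[7 _ _ _] head=0 tail=1 count=1
After op 2 (write(19)): arr=[7 19 _ _] head=0 tail=2 count=2
After op 3 (write(10)): arr=[7 19 10 _] head=0 tail=3 count=3
After op 4 (peek()): arr=[7 19 10 _] head=0 tail=3 count=3
After op 5 (read()): arr=[7 19 10 _] head=1 tail=3 count=2
After op 6 (read()): arr=[7 19 10 _] head=2 tail=3 count=1
After op 7 (write(14)): arr=[7 19 10 14] head=2 tail=0 count=2
After op 8 (read()): arr=[7 19 10 14] head=3 tail=0 count=1
After op 9 (write(3)): arr=[3 19 10 14] head=3 tail=1 count=2
After op 10 (write(9)): arr=[3 9 10 14] head=3 tail=2 count=3
After op 11 (write(12)): arr=[3 9 12 14] head=3 tail=3 count=4
After op 12 (write(2)): arr=[3 9 12 2] head=0 tail=0 count=4

Answer: 3 9 12 2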